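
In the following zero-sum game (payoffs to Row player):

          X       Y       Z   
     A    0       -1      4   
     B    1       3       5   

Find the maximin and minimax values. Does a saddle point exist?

Maximin = 1, Minimax = 1, Saddle: True

Work:
Row minimums: [-1, 1] → maximin = 1
Column maximums: [1, 3, 5] → minimax = 1
Saddle point exists! Game value = 1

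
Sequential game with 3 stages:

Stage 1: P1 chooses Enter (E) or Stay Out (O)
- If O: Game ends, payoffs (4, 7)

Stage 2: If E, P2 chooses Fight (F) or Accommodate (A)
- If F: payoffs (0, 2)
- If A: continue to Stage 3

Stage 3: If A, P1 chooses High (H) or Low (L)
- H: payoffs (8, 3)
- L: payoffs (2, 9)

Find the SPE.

SPE: (E, A, H); Outcome (8, 3)

Work:
Stage 3: P1 chooses H (8 vs 2)
Stage 2: P2: F->2, A->3 (anticipating H). Choose A
Stage 1: P1: O->4, E->8 (anticipating A, H). Choose E
SPE path: E -> A -> H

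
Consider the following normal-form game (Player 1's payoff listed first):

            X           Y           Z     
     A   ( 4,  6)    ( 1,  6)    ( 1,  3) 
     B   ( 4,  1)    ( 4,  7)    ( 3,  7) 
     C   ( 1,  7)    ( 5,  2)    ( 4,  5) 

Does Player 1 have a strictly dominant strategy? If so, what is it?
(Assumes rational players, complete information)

No strictly dominant strategy exists for Player 1

Work:
A strategy strictly dominates another if it gives a strictly higher payoff against every opponent action. Compare each pair of P1's strategies column-by-column:
  A vs B: [4 vs 4, 1 vs 4, 1 vs 3] → A does not strictly dominate B (column X: 4 ≤ 4)
  A vs C: [4 vs 1, 1 vs 5, 1 vs 4] → A does not strictly dominate C (column Y: 1 ≤ 5)
  B vs A: [4 vs 4, 4 vs 1, 3 vs 1] → B does not strictly dominate A (column X: 4 ≤ 4)
  B vs C: [4 vs 1, 4 vs 5, 3 vs 4] → B does not strictly dominate C (column Y: 4 ≤ 5)
  C vs A: [1 vs 4, 5 vs 1, 4 vs 1] → C does not strictly dominate A (column X: 1 ≤ 4)
  C vs B: [1 vs 4, 5 vs 4, 4 vs 3] → C does not strictly dominate B (column X: 1 ≤ 4)
No single strategy strictly dominates all others → no strictly dominant strategy.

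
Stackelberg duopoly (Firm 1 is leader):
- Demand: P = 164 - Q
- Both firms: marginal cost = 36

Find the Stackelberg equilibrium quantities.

q₁* (leader) = 64.0, q₂* (follower) = 32.0

Work:
Follower's reaction: q₂ = (a - c - q₁)/2
Leader substitutes: π₁ = q₁·(a - q₁ - (a-c-q₁)/2 - c)
FOC: q₁* = (164 - 36)/2 = 64.00
Then: q₂* = (164 - 36 - 64.0)/2 = 32.00
Leader has first-mover advantage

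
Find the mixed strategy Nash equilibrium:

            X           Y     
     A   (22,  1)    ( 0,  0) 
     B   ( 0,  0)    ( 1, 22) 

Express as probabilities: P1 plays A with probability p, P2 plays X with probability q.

p = 0.9565, q = 0.0435

Work:
Find probabilities that make opponent indifferent:
P2 chooses q to make P1 indifferent between A and B
P1 chooses p to make P2 indifferent between X and Y
Mixed NE: P1 plays (A: 0.9565, B: 0.0435), P2 plays (X: 0.0435, Y: 0.9565)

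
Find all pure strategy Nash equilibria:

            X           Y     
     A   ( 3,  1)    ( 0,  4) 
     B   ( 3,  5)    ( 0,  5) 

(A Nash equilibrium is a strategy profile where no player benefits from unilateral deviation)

Nash equilibrium: (A, Y), (B, X), (B, Y)

Work:
Best responses:
  P1 vs X: payoffs [3, 3] → best response A/B (payoff 3)
  P1 vs Y: payoffs [0, 0] → best response A/B (payoff 0)
  P2 vs A: payoffs [1, 4] → best response Y (payoff 4)
  P2 vs B: payoffs [5, 5] → best response X/Y (payoff 5)
Mutual best responses: (A,Y), (B,X), (B,Y) → Nash equilibria.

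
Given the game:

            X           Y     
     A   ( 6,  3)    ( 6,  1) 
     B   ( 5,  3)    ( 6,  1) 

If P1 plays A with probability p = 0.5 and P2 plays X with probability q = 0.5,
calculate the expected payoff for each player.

E[P1] = 5.75, E[P2] = 2.0

Work:
E[P1] = p·q·π₁(A,X) + p·(1-q)·π₁(A,Y) + (1-p)·q·π₁(B,X) + (1-p)·(1-q)·π₁(B,Y)
= 0.5·0.5·6 + 0.5·0.5·6 + 0.5·0.5·5 + 0.5·0.5·6
= 5.75

E[P2] = 2.0 (similar calculation)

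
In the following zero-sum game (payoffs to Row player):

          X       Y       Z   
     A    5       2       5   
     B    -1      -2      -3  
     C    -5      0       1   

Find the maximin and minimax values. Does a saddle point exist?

Maximin = 2, Minimax = 2, Saddle: True

Work:
Row minimums: [2, -3, -5] → maximin = 2
Column maximums: [5, 2, 5] → minimax = 2
Saddle point exists! Game value = 2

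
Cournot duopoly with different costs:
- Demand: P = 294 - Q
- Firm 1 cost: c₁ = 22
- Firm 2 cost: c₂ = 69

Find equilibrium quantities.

q₁* = 106.33, q₂* = 59.33

Work:
Reaction: q₁ = (294 - 22 - q₂)/2
Reaction: q₂ = (294 - 69 - q₁)/2
Solve simultaneously:
q₁* = (294 - 2×22 + 69)/3 = 106.33
q₂* = (294 - 2×69 + 22)/3 = 59.33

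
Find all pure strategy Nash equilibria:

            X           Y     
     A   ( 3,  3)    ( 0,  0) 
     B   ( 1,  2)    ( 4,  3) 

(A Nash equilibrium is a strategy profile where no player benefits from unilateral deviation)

Nash equilibrium: (A, X), (B, Y)

Work:
Best responses:
  P1 vs X: payoffs [3, 1] → best response A (payoff 3)
  P1 vs Y: payoffs [0, 4] → best response B (payoff 4)
  P2 vs A: payoffs [3, 0] → best response X (payoff 3)
  P2 vs B: payoffs [2, 3] → best response Y (payoff 3)
Mutual best responses: (A,X), (B,Y) → Nash equilibria.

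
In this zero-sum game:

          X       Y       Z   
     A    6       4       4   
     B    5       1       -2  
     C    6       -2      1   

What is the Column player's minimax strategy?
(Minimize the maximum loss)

Column should play Y or Z (all achieve the minimum), value = 4

Work:
Column player minimizes Row's maximum payoff:
Column X: max payoff to Row = 6
Column Y: max payoff to Row = 4
Column Z: max payoff to Row = 4
Minimum is 4, achieved by columns Y, Z (tied).
Each of Y or Z is a minimax strategy.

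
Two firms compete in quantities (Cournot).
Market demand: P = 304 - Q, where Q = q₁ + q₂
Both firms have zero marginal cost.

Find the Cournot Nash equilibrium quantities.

q₁* = q₂* = 101.33; P* = 101.33

Work:
Profit: π_i = P·q_i = (a - q_i - q_j)·q_i
FOC: ∂π_i/∂q_i = a - 2q_i - q_j = 0
Reaction function: q_i = (304 - q_j)/2
Symmetry: q* = 304/3 = 101.33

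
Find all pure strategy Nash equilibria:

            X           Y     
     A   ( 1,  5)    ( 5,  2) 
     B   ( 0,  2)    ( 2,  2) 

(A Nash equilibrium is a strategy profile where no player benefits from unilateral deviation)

Nash equilibrium: (A, X)

Work:
Best responses:
  P1 vs X: payoffs [1, 0] → best response A (payoff 1)
  P1 vs Y: payoffs [5, 2] → best response A (payoff 5)
  P2 vs A: payoffs [5, 2] → best response X (payoff 5)
  P2 vs B: payoffs [2, 2] → best response X/Y (payoff 2)
Mutual best responses: (A,X) → Nash equilibria.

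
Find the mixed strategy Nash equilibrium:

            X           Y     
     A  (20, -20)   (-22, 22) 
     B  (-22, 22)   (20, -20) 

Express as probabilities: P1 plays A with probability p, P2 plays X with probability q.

p = 0.5, q = 0.5

Work:
Find probabilities that make opponent indifferent:
P2 chooses q to make P1 indifferent between A and B
P1 chooses p to make P2 indifferent between X and Y
Mixed NE: P1 plays (A: 0.5, B: 0.5), P2 plays (X: 0.5, Y: 0.5)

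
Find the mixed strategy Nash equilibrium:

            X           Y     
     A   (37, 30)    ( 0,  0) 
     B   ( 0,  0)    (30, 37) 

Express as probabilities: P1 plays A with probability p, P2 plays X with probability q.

p = 0.5522, q = 0.4478

Work:
Find probabilities that make opponent indifferent:
P2 chooses q to make P1 indifferent between A and B
P1 chooses p to make P2 indifferent between X and Y
Mixed NE: P1 plays (A: 0.5522, B: 0.4478), P2 plays (X: 0.4478, Y: 0.5522)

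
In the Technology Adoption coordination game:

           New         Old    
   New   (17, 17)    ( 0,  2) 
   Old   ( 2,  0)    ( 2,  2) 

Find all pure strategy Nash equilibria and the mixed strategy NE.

Pure NE: (New, New) and (Old, Old); Mixed NE: p = 0.1176, q = 0.1176

Work:
Check pure NE:
(New, New): (17, 17) - no unilateral deviation beneficial
(Old, Old): (2, 2) - no unilateral deviation beneficial
Mixed NE: P1 plays New with p = 0.1176, P2 plays New with q = 0.1176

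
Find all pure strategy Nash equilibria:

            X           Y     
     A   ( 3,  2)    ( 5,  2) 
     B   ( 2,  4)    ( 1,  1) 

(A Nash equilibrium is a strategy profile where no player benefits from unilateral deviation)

Nash equilibrium: (A, X), (A, Y)

Work:
Best responses:
  P1 vs X: payoffs [3, 2] → best response A (payoff 3)
  P1 vs Y: payoffs [5, 1] → best response A (payoff 5)
  P2 vs A: payoffs [2, 2] → best response X/Y (payoff 2)
  P2 vs B: payoffs [4, 1] → best response X (payoff 4)
Mutual best responses: (A,X), (A,Y) → Nash equilibria.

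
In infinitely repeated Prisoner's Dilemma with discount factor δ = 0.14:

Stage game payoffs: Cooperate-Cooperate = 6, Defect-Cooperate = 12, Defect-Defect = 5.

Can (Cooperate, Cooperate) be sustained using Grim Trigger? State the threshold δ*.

δ* = 0.8571; since δ = 0.14 < 0.8571, cooperation cannot be sustained

Work:
For Grim Trigger:
Cooperate forever: 6/(1-δ)
Defect then punished: 12 + 5·δ/(1-δ)
Need: 6/(1-δ) ≥ 12 + 5·δ/(1-δ)
Solving: δ ≥ (T-R)/(T-P) = (12-6)/(12-5) = 0.8571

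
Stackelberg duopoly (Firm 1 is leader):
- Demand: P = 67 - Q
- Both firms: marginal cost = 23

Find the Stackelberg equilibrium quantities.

q₁* (leader) = 22.0, q₂* (follower) = 11.0

Work:
Follower's reaction: q₂ = (a - c - q₁)/2
Leader substitutes: π₁ = q₁·(a - q₁ - (a-c-q₁)/2 - c)
FOC: q₁* = (67 - 23)/2 = 22.00
Then: q₂* = (67 - 23 - 22.0)/2 = 11.00
Leader has first-mover advantage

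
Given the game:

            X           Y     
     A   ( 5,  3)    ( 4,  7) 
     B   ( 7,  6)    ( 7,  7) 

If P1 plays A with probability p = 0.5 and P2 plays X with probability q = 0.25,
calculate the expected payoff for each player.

E[P1] = 5.625, E[P2] = 6.375

Work:
E[P1] = p·q·π₁(A,X) + p·(1-q)·π₁(A,Y) + (1-p)·q·π₁(B,X) + (1-p)·(1-q)·π₁(B,Y)
= 0.5·0.25·5 + 0.5·0.75·4 + 0.5·0.25·7 + 0.5·0.75·7
= 5.625

E[P2] = 6.375 (similar calculation)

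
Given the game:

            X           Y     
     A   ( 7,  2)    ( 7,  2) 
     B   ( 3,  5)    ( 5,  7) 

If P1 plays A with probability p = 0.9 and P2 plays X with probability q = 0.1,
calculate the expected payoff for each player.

E[P1] = 6.78, E[P2] = 2.48

Work:
E[P1] = p·q·π₁(A,X) + p·(1-q)·π₁(A,Y) + (1-p)·q·π₁(B,X) + (1-p)·(1-q)·π₁(B,Y)
= 0.9·0.1·7 + 0.9·0.9·7 + 0.1·0.1·3 + 0.1·0.9·5
= 6.78

E[P2] = 2.48 (similar calculation)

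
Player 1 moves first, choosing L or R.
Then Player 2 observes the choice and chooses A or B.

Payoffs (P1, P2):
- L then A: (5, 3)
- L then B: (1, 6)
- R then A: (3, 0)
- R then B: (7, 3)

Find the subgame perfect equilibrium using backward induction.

P1 plays R, P2 plays B after L and B after R; Payoff (7, 3)

Work:
Backward induction:
After L: P2 chooses B → P1 gets 1
After R: P2 chooses B → P1 gets 7
P1 chooses R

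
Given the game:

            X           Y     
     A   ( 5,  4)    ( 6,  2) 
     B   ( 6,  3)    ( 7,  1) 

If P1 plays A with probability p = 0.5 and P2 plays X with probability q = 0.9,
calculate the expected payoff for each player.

E[P1] = 5.6, E[P2] = 3.3

Work:
E[P1] = p·q·π₁(A,X) + p·(1-q)·π₁(A,Y) + (1-p)·q·π₁(B,X) + (1-p)·(1-q)·π₁(B,Y)
= 0.5·0.9·5 + 0.5·0.1·6 + 0.5·0.9·6 + 0.5·0.1·7
= 5.6

E[P2] = 3.3 (similar calculation)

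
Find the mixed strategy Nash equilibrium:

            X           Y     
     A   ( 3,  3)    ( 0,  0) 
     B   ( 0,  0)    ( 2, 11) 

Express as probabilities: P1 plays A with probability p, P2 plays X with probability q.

p = 0.7857, q = 0.4

Work:
Find probabilities that make opponent indifferent:
P2 chooses q to make P1 indifferent between A and B
P1 chooses p to make P2 indifferent between X and Y
Mixed NE: P1 plays (A: 0.7857, B: 0.2143), P2 plays (X: 0.4, Y: 0.6)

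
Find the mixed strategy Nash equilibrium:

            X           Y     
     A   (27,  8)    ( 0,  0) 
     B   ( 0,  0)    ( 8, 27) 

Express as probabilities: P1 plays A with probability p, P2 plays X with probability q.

p = 0.7714, q = 0.2286

Work:
Find probabilities that make opponent indifferent:
P2 chooses q to make P1 indifferent between A and B
P1 chooses p to make P2 indifferent between X and Y
Mixed NE: P1 plays (A: 0.7714, B: 0.2286), P2 plays (X: 0.2286, Y: 0.7714)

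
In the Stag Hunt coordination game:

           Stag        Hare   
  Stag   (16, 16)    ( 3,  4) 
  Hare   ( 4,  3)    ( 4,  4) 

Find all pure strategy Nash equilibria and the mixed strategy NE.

Pure NE: (Stag, Stag) and (Hare, Hare); Mixed NE: p = 0.0769, q = 0.0769

Work:
Check pure NE:
(Stag, Stag): (16, 16) - no unilateral deviation beneficial
(Hare, Hare): (4, 4) - no unilateral deviation beneficial
Mixed NE: P1 plays Stag with p = 0.0769, P2 plays Stag with q = 0.0769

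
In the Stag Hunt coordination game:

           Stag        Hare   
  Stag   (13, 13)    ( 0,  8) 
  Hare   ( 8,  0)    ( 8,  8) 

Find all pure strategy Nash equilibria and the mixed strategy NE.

Pure NE: (Stag, Stag) and (Hare, Hare); Mixed NE: p = 0.6154, q = 0.6154

Work:
Check pure NE:
(Stag, Stag): (13, 13) - no unilateral deviation beneficial
(Hare, Hare): (8, 8) - no unilateral deviation beneficial
Mixed NE: P1 plays Stag with p = 0.6154, P2 plays Stag with q = 0.6154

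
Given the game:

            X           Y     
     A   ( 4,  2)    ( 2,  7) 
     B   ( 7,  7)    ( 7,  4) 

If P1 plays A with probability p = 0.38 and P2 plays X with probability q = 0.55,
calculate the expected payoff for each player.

E[P1] = 5.518, E[P2] = 5.118

Work:
E[P1] = p·q·π₁(A,X) + p·(1-q)·π₁(A,Y) + (1-p)·q·π₁(B,X) + (1-p)·(1-q)·π₁(B,Y)
= 0.38·0.55·4 + 0.38·0.45·2 + 0.62·0.55·7 + 0.62·0.45·7
= 5.518

E[P2] = 5.118 (similar calculation)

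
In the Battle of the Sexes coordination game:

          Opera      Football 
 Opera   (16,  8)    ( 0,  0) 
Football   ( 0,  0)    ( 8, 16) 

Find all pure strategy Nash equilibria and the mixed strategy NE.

Pure NE: (Opera, Opera) and (Football, Football); Mixed NE: p = 0.6667, q = 0.3333

Work:
Check pure NE:
(Opera, Opera): (16, 8) - no unilateral deviation beneficial
(Football, Football): (8, 16) - no unilateral deviation beneficial
Mixed NE: P1 plays Opera with p = 0.6667, P2 plays Opera with q = 0.3333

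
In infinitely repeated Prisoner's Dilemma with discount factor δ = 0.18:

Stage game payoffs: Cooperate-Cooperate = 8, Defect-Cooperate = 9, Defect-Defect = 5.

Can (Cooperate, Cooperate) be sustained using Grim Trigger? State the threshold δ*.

δ* = 0.25; since δ = 0.18 < 0.25, cooperation cannot be sustained

Work:
For Grim Trigger:
Cooperate forever: 8/(1-δ)
Defect then punished: 9 + 5·δ/(1-δ)
Need: 8/(1-δ) ≥ 9 + 5·δ/(1-δ)
Solving: δ ≥ (T-R)/(T-P) = (9-8)/(9-5) = 0.25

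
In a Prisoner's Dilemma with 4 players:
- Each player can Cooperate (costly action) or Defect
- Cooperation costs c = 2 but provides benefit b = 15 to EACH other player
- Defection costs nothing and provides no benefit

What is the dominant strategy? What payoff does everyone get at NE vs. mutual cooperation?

Dominant: Defect; NE payoff = 0; Coop payoff = 43

Work:
Defect dominates (saves cost c = 2, benefit to others is external)
NE: All defect → everyone gets 0
If all cooperate: each receives (3)×15 - 2 = 43
Social dilemma: 43 > 0 but NE gives 0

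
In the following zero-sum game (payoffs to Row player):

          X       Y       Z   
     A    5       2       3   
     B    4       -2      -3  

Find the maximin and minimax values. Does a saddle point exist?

Maximin = 2, Minimax = 2, Saddle: True

Work:
Row minimums: [2, -3] → maximin = 2
Column maximums: [5, 2, 3] → minimax = 2
Saddle point exists! Game value = 2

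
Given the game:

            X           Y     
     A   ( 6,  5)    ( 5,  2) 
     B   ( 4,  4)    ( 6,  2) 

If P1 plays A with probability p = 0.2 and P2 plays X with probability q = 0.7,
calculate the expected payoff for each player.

E[P1] = 4.82, E[P2] = 3.54

Work:
E[P1] = p·q·π₁(A,X) + p·(1-q)·π₁(A,Y) + (1-p)·q·π₁(B,X) + (1-p)·(1-q)·π₁(B,Y)
= 0.2·0.7·6 + 0.2·0.3·5 + 0.8·0.7·4 + 0.8·0.3·6
= 4.82

E[P2] = 3.54 (similar calculation)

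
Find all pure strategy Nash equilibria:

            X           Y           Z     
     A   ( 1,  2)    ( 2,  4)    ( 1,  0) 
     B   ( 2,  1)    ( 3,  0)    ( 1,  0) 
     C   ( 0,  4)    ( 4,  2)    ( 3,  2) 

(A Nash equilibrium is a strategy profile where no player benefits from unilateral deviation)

Nash equilibrium: (B, X)

Work:
Best responses:
  P1 vs X: payoffs [1, 2, 0] → best response B (payoff 2)
  P1 vs Y: payoffs [2, 3, 4] → best response C (payoff 4)
  P1 vs Z: payoffs [1, 1, 3] → best response C (payoff 3)
  P2 vs A: payoffs [2, 4, 0] → best response Y (payoff 4)
  P2 vs B: payoffs [1, 0, 0] → best response X (payoff 1)
  P2 vs C: payoffs [4, 2, 2] → best response X (payoff 4)
Mutual best responses: (B,X) → Nash equilibria.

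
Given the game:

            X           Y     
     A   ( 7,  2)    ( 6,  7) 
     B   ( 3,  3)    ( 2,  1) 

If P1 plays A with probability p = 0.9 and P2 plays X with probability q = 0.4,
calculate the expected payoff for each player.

E[P1] = 6.0, E[P2] = 4.68

Work:
E[P1] = p·q·π₁(A,X) + p·(1-q)·π₁(A,Y) + (1-p)·q·π₁(B,X) + (1-p)·(1-q)·π₁(B,Y)
= 0.9·0.4·7 + 0.9·0.6·6 + 0.1·0.4·3 + 0.1·0.6·2
= 6.0

E[P2] = 4.68 (similar calculation)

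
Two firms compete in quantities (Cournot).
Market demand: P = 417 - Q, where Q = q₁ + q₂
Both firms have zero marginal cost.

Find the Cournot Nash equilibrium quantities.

q₁* = q₂* = 139.0; P* = 139.0

Work:
Profit: π_i = P·q_i = (a - q_i - q_j)·q_i
FOC: ∂π_i/∂q_i = a - 2q_i - q_j = 0
Reaction function: q_i = (417 - q_j)/2
Symmetry: q* = 417/3 = 139.0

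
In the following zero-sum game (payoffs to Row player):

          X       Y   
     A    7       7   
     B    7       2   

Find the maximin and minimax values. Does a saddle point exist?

Maximin = 7, Minimax = 7, Saddle: True

Work:
Row minimums: [7, 2] → maximin = 7
Column maximums: [7, 7] → minimax = 7
Saddle point exists! Game value = 7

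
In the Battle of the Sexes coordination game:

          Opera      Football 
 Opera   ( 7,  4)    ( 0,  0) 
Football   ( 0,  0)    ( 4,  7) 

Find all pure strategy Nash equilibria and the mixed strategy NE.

Pure NE: (Opera, Opera) and (Football, Football); Mixed NE: p = 0.6364, q = 0.3636

Work:
Check pure NE:
(Opera, Opera): (7, 4) - no unilateral deviation beneficial
(Football, Football): (4, 7) - no unilateral deviation beneficial
Mixed NE: P1 plays Opera with p = 0.6364, P2 plays Opera with q = 0.3636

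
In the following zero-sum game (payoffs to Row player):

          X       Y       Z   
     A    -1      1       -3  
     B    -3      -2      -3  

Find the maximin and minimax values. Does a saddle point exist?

Maximin = -3, Minimax = -3, Saddle: True

Work:
Row minimums: [-3, -3] → maximin = -3
Column maximums: [-1, 1, -3] → minimax = -3
Saddle point exists! Game value = -3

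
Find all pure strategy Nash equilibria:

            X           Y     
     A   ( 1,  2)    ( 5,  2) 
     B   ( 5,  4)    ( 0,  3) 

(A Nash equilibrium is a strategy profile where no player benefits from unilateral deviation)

Nash equilibrium: (A, Y), (B, X)

Work:
Best responses:
  P1 vs X: payoffs [1, 5] → best response B (payoff 5)
  P1 vs Y: payoffs [5, 0] → best response A (payoff 5)
  P2 vs A: payoffs [2, 2] → best response X/Y (payoff 2)
  P2 vs B: payoffs [4, 3] → best response X (payoff 4)
Mutual best responses: (A,Y), (B,X) → Nash equilibria.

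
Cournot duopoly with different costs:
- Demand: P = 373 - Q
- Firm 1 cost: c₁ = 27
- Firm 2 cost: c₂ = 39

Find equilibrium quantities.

q₁* = 119.33, q₂* = 107.33

Work:
Reaction: q₁ = (373 - 27 - q₂)/2
Reaction: q₂ = (373 - 39 - q₁)/2
Solve simultaneously:
q₁* = (373 - 2×27 + 39)/3 = 119.33
q₂* = (373 - 2×39 + 27)/3 = 107.33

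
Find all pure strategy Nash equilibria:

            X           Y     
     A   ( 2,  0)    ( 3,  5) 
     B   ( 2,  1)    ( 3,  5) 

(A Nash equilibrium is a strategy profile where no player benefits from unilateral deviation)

Nash equilibrium: (A, Y), (B, Y)

Work:
Best responses:
  P1 vs X: payoffs [2, 2] → best response A/B (payoff 2)
  P1 vs Y: payoffs [3, 3] → best response A/B (payoff 3)
  P2 vs A: payoffs [0, 5] → best response Y (payoff 5)
  P2 vs B: payoffs [1, 5] → best response Y (payoff 5)
Mutual best responses: (A,Y), (B,Y) → Nash equilibria.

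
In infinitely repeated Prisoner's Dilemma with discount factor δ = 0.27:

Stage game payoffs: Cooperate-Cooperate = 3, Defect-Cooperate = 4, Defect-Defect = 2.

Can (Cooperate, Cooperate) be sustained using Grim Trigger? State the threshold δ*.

δ* = 0.5; since δ = 0.27 < 0.5, cooperation cannot be sustained

Work:
For Grim Trigger:
Cooperate forever: 3/(1-δ)
Defect then punished: 4 + 2·δ/(1-δ)
Need: 3/(1-δ) ≥ 4 + 2·δ/(1-δ)
Solving: δ ≥ (T-R)/(T-P) = (4-3)/(4-2) = 0.5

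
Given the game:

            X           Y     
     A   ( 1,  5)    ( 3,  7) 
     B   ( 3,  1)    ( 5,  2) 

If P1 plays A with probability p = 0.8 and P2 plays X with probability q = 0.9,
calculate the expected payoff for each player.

E[P1] = 1.6, E[P2] = 4.38

Work:
E[P1] = p·q·π₁(A,X) + p·(1-q)·π₁(A,Y) + (1-p)·q·π₁(B,X) + (1-p)·(1-q)·π₁(B,Y)
= 0.8·0.9·1 + 0.8·0.1·3 + 0.2·0.9·3 + 0.2·0.1·5
= 1.6

E[P2] = 4.38 (similar calculation)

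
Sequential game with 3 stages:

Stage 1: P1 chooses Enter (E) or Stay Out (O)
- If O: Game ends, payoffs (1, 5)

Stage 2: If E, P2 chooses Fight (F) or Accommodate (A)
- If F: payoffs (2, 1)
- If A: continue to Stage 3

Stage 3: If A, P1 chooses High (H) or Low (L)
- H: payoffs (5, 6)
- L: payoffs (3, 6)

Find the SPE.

SPE: (E, A, H); Outcome (5, 6)

Work:
Stage 3: P1 chooses H (5 vs 3)
Stage 2: P2: F->1, A->6 (anticipating H). Choose A
Stage 1: P1: O->1, E->5 (anticipating A, H). Choose E
SPE path: E -> A -> H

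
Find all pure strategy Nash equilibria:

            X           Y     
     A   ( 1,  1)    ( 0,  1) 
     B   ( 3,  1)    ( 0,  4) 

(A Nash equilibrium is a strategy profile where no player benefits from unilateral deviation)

Nash equilibrium: (A, Y), (B, Y)

Work:
Best responses:
  P1 vs X: payoffs [1, 3] → best response B (payoff 3)
  P1 vs Y: payoffs [0, 0] → best response A/B (payoff 0)
  P2 vs A: payoffs [1, 1] → best response X/Y (payoff 1)
  P2 vs B: payoffs [1, 4] → best response Y (payoff 4)
Mutual best responses: (A,Y), (B,Y) → Nash equilibria.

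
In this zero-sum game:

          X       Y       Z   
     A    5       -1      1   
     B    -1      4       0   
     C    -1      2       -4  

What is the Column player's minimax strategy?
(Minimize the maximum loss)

Column should play Z, value = 1

Work:
Column player minimizes Row's maximum payoff:
Column X: max payoff to Row = 5
Column Y: max payoff to Row = 4
Column Z: max payoff to Row = 1
Minimum is 1, achieved by column Z.
Minimax strategy: Z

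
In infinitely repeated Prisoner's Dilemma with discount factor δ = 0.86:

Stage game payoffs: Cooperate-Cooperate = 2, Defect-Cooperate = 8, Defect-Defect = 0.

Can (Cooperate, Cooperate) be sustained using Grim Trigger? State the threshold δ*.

δ* = 0.75; since δ = 0.86 ≥ 0.75, cooperation can be sustained

Work:
For Grim Trigger:
Cooperate forever: 2/(1-δ)
Defect then punished: 8 + 0·δ/(1-δ)
Need: 2/(1-δ) ≥ 8 + 0·δ/(1-δ)
Solving: δ ≥ (T-R)/(T-P) = (8-2)/(8-0) = 0.75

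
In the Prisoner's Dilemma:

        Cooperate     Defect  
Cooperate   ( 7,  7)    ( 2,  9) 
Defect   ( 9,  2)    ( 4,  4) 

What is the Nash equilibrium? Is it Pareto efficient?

(Defect, Defect) is NE; not Pareto efficient

Work:
Defect dominates Cooperate for both players:
If P2 cooperates: Defect (9) > Cooperate (7)
If P2 defects: Defect (4) > Cooperate (2)
NE: (Defect, Defect) with payoff (4, 4)
But (Cooperate, Cooperate) = (7, 7) Pareto dominates (4, 4)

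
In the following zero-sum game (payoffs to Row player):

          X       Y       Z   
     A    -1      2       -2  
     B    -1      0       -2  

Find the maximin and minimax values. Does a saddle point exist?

Maximin = -2, Minimax = -2, Saddle: True

Work:
Row minimums: [-2, -2] → maximin = -2
Column maximums: [-1, 2, -2] → minimax = -2
Saddle point exists! Game value = -2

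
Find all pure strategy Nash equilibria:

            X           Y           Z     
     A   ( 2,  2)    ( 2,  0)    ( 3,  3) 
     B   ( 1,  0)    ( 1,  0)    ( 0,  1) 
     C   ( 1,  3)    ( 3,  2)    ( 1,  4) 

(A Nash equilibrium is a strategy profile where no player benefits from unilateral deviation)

Nash equilibrium: (A, Z)

Work:
Best responses:
  P1 vs X: payoffs [2, 1, 1] → best response A (payoff 2)
  P1 vs Y: payoffs [2, 1, 3] → best response C (payoff 3)
  P1 vs Z: payoffs [3, 0, 1] → best response A (payoff 3)
  P2 vs A: payoffs [2, 0, 3] → best response Z (payoff 3)
  P2 vs B: payoffs [0, 0, 1] → best response Z (payoff 1)
  P2 vs C: payoffs [3, 2, 4] → best response Z (payoff 4)
Mutual best responses: (A,Z) → Nash equilibria.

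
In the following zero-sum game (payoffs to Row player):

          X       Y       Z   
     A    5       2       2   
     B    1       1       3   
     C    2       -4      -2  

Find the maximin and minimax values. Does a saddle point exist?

Maximin = 2, Minimax = 2, Saddle: True

Work:
Row minimums: [2, 1, -4] → maximin = 2
Column maximums: [5, 2, 3] → minimax = 2
Saddle point exists! Game value = 2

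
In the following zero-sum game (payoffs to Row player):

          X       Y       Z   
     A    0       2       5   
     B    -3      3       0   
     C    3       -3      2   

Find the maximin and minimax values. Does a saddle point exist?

Maximin = 0, Minimax = 3, Saddle: False

Work:
Row minimums: [0, -3, -3] → maximin = 0
Column maximums: [3, 3, 5] → minimax = 3
No saddle point (maximin ≠ minimax). Mixed strategy needed.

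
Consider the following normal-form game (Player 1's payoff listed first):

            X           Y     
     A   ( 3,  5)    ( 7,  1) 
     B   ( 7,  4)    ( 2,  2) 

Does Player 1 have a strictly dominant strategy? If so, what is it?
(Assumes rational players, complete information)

No strictly dominant strategy exists for Player 1

Work:
A strategy strictly dominates another if it gives a strictly higher payoff against every opponent action. Compare each pair of P1's strategies column-by-column:
  A vs B: [3 vs 7, 7 vs 2] → A does not strictly dominate B (column X: 3 ≤ 7)
  B vs A: [7 vs 3, 2 vs 7] → B does not strictly dominate A (column Y: 2 ≤ 7)
No single strategy strictly dominates all others → no strictly dominant strategy.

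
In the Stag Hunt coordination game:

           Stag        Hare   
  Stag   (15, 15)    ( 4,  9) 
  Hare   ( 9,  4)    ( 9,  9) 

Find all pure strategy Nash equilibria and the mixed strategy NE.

Pure NE: (Stag, Stag) and (Hare, Hare); Mixed NE: p = 0.4545, q = 0.4545

Work:
Check pure NE:
(Stag, Stag): (15, 15) - no unilateral deviation beneficial
(Hare, Hare): (9, 9) - no unilateral deviation beneficial
Mixed NE: P1 plays Stag with p = 0.4545, P2 plays Stag with q = 0.4545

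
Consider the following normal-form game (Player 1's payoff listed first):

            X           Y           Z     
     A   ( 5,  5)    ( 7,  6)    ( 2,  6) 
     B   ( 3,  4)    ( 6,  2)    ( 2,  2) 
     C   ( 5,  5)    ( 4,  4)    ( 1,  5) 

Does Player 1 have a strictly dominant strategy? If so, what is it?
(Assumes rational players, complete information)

No strictly dominant strategy exists for Player 1

Work:
A strategy strictly dominates another if it gives a strictly higher payoff against every opponent action. Compare each pair of P1's strategies column-by-column:
  A vs B: [5 vs 3, 7 vs 6, 2 vs 2] → A does not strictly dominate B (column Z: 2 ≤ 2)
  A vs C: [5 vs 5, 7 vs 4, 2 vs 1] → A does not strictly dominate C (column X: 5 ≤ 5)
  B vs A: [3 vs 5, 6 vs 7, 2 vs 2] → B does not strictly dominate A (column X: 3 ≤ 5)
  B vs C: [3 vs 5, 6 vs 4, 2 vs 1] → B does not strictly dominate C (column X: 3 ≤ 5)
  C vs A: [5 vs 5, 4 vs 7, 1 vs 2] → C does not strictly dominate A (column X: 5 ≤ 5)
  C vs B: [5 vs 3, 4 vs 6, 1 vs 2] → C does not strictly dominate B (column Y: 4 ≤ 6)
No single strategy strictly dominates all others → no strictly dominant strategy.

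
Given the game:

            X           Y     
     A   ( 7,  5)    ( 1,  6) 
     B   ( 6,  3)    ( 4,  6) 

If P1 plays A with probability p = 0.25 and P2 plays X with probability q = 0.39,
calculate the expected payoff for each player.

E[P1] = 4.42, E[P2] = 5.025

Work:
E[P1] = p·q·π₁(A,X) + p·(1-q)·π₁(A,Y) + (1-p)·q·π₁(B,X) + (1-p)·(1-q)·π₁(B,Y)
= 0.25·0.39·7 + 0.25·0.61·1 + 0.75·0.39·6 + 0.75·0.61·4
= 4.42

E[P2] = 5.025 (similar calculation)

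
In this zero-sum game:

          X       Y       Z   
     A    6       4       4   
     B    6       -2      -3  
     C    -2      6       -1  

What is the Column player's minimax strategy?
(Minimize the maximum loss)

Column should play Z, value = 4

Work:
Column player minimizes Row's maximum payoff:
Column X: max payoff to Row = 6
Column Y: max payoff to Row = 6
Column Z: max payoff to Row = 4
Minimum is 4, achieved by column Z.
Minimax strategy: Z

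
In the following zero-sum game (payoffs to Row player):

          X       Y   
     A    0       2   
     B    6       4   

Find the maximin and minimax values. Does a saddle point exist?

Maximin = 4, Minimax = 4, Saddle: True

Work:
Row minimums: [0, 4] → maximin = 4
Column maximums: [6, 4] → minimax = 4
Saddle point exists! Game value = 4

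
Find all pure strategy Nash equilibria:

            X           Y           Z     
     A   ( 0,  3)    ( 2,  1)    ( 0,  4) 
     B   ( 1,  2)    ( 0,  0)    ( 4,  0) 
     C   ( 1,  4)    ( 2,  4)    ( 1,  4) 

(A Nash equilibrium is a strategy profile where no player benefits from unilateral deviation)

Nash equilibrium: (B, X), (C, X), (C, Y)

Work:
Best responses:
  P1 vs X: payoffs [0, 1, 1] → best response B/C (payoff 1)
  P1 vs Y: payoffs [2, 0, 2] → best response A/C (payoff 2)
  P1 vs Z: payoffs [0, 4, 1] → best response B (payoff 4)
  P2 vs A: payoffs [3, 1, 4] → best response Z (payoff 4)
  P2 vs B: payoffs [2, 0, 0] → best response X (payoff 2)
  P2 vs C: payoffs [4, 4, 4] → best response X/Y/Z (payoff 4)
Mutual best responses: (B,X), (C,X), (C,Y) → Nash equilibria.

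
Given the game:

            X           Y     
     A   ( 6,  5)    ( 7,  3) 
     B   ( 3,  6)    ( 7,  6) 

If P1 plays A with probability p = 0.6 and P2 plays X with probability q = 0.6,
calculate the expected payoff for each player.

E[P1] = 5.68, E[P2] = 4.92

Work:
E[P1] = p·q·π₁(A,X) + p·(1-q)·π₁(A,Y) + (1-p)·q·π₁(B,X) + (1-p)·(1-q)·π₁(B,Y)
= 0.6·0.6·6 + 0.6·0.4·7 + 0.4·0.6·3 + 0.4·0.4·7
= 5.68

E[P2] = 4.92 (similar calculation)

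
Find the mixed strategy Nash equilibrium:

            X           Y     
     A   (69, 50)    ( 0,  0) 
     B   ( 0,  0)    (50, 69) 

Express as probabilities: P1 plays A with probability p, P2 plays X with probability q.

p = 0.5798, q = 0.4202

Work:
Find probabilities that make opponent indifferent:
P2 chooses q to make P1 indifferent between A and B
P1 chooses p to make P2 indifferent between X and Y
Mixed NE: P1 plays (A: 0.5798, B: 0.4202), P2 plays (X: 0.4202, Y: 0.5798)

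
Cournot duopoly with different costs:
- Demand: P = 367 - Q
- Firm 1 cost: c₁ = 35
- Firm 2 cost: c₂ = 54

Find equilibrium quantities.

q₁* = 117.0, q₂* = 98.0

Work:
Reaction: q₁ = (367 - 35 - q₂)/2
Reaction: q₂ = (367 - 54 - q₁)/2
Solve simultaneously:
q₁* = (367 - 2×35 + 54)/3 = 117.0
q₂* = (367 - 2×54 + 35)/3 = 98.0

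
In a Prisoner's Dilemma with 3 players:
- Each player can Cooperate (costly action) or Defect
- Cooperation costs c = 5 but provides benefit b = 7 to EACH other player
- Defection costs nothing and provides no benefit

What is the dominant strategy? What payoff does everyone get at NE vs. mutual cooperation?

Dominant: Defect; NE payoff = 0; Coop payoff = 9

Work:
Defect dominates (saves cost c = 5, benefit to others is external)
NE: All defect → everyone gets 0
If all cooperate: each receives (2)×7 - 5 = 9
Social dilemma: 9 > 0 but NE gives 0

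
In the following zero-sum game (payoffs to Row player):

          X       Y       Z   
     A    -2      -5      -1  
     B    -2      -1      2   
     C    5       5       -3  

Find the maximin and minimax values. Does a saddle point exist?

Maximin = -2, Minimax = 2, Saddle: False

Work:
Row minimums: [-5, -2, -3] → maximin = -2
Column maximums: [5, 5, 2] → minimax = 2
No saddle point (maximin ≠ minimax). Mixed strategy needed.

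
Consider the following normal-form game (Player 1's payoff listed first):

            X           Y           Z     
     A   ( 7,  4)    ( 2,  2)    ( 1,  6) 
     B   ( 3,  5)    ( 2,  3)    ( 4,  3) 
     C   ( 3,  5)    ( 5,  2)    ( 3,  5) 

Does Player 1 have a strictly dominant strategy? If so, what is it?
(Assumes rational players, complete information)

No strictly dominant strategy exists for Player 1

Work:
A strategy strictly dominates another if it gives a strictly higher payoff against every opponent action. Compare each pair of P1's strategies column-by-column:
  A vs B: [7 vs 3, 2 vs 2, 1 vs 4] → A does not strictly dominate B (column Y: 2 ≤ 2)
  A vs C: [7 vs 3, 2 vs 5, 1 vs 3] → A does not strictly dominate C (column Y: 2 ≤ 5)
  B vs A: [3 vs 7, 2 vs 2, 4 vs 1] → B does not strictly dominate A (column X: 3 ≤ 7)
  B vs C: [3 vs 3, 2 vs 5, 4 vs 3] → B does not strictly dominate C (column X: 3 ≤ 3)
  C vs A: [3 vs 7, 5 vs 2, 3 vs 1] → C does not strictly dominate A (column X: 3 ≤ 7)
  C vs B: [3 vs 3, 5 vs 2, 3 vs 4] → C does not strictly dominate B (column X: 3 ≤ 3)
No single strategy strictly dominates all others → no strictly dominant strategy.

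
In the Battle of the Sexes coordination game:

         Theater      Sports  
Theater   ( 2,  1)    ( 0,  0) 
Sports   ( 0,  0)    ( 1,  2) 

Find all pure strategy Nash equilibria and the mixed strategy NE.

Pure NE: (Theater, Theater) and (Sports, Sports); Mixed NE: p = 0.6667, q = 0.3333

Work:
Check pure NE:
(Theater, Theater): (2, 1) - no unilateral deviation beneficial
(Sports, Sports): (1, 2) - no unilateral deviation beneficial
Mixed NE: P1 plays Theater with p = 0.6667, P2 plays Theater with q = 0.3333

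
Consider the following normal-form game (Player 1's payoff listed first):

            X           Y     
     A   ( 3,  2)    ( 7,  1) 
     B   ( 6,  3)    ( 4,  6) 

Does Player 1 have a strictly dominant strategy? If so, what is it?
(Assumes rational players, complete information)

No strictly dominant strategy exists for Player 1

Work:
A strategy strictly dominates another if it gives a strictly higher payoff against every opponent action. Compare each pair of P1's strategies column-by-column:
  A vs B: [3 vs 6, 7 vs 4] → A does not strictly dominate B (column X: 3 ≤ 6)
  B vs A: [6 vs 3, 4 vs 7] → B does not strictly dominate A (column Y: 4 ≤ 7)
No single strategy strictly dominates all others → no strictly dominant strategy.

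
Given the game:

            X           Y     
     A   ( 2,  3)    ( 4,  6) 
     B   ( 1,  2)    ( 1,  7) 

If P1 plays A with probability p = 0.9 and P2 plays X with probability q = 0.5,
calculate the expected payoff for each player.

E[P1] = 2.8, E[P2] = 4.5

Work:
E[P1] = p·q·π₁(A,X) + p·(1-q)·π₁(A,Y) + (1-p)·q·π₁(B,X) + (1-p)·(1-q)·π₁(B,Y)
= 0.9·0.5·2 + 0.9·0.5·4 + 0.1·0.5·1 + 0.1·0.5·1
= 2.8

E[P2] = 4.5 (similar calculation)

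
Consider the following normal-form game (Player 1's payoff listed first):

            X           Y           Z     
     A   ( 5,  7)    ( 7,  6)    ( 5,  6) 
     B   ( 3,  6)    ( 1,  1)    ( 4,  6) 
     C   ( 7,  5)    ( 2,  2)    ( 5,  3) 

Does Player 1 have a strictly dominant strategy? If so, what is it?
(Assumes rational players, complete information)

No strictly dominant strategy exists for Player 1

Work:
A strategy strictly dominates another if it gives a strictly higher payoff against every opponent action. Compare each pair of P1's strategies column-by-column:
  A vs B: [5 vs 3, 7 vs 1, 5 vs 4] → A strictly dominates B
  A vs C: [5 vs 7, 7 vs 2, 5 vs 5] → A does not strictly dominate C (column X: 5 ≤ 7)
  B vs A: [3 vs 5, 1 vs 7, 4 vs 5] → B does not strictly dominate A (column X: 3 ≤ 5)
  B vs C: [3 vs 7, 1 vs 2, 4 vs 5] → B does not strictly dominate C (column X: 3 ≤ 7)
  C vs A: [7 vs 5, 2 vs 7, 5 vs 5] → C does not strictly dominate A (column Y: 2 ≤ 7)
  C vs B: [7 vs 3, 2 vs 1, 5 vs 4] → C strictly dominates B
No single strategy strictly dominates all others → no strictly dominant strategy.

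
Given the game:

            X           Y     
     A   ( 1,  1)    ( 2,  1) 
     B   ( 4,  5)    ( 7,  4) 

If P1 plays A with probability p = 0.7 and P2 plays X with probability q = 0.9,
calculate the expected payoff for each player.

E[P1] = 2.06, E[P2] = 2.17

Work:
E[P1] = p·q·π₁(A,X) + p·(1-q)·π₁(A,Y) + (1-p)·q·π₁(B,X) + (1-p)·(1-q)·π₁(B,Y)
= 0.7·0.9·1 + 0.7·0.1·2 + 0.3·0.9·4 + 0.3·0.1·7
= 2.06

E[P2] = 2.17 (similar calculation)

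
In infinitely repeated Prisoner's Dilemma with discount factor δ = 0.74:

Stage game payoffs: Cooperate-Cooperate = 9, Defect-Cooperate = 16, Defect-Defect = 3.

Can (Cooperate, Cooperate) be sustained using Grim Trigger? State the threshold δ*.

δ* = 0.5385; since δ = 0.74 ≥ 0.5385, cooperation can be sustained

Work:
For Grim Trigger:
Cooperate forever: 9/(1-δ)
Defect then punished: 16 + 3·δ/(1-δ)
Need: 9/(1-δ) ≥ 16 + 3·δ/(1-δ)
Solving: δ ≥ (T-R)/(T-P) = (16-9)/(16-3) = 0.5385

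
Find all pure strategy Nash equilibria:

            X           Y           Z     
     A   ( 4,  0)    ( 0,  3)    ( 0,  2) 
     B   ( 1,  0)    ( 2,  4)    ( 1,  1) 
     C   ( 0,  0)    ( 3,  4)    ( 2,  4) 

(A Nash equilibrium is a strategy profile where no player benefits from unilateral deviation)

Nash equilibrium: (C, Y), (C, Z)

Work:
Best responses:
  P1 vs X: payoffs [4, 1, 0] → best response A (payoff 4)
  P1 vs Y: payoffs [0, 2, 3] → best response C (payoff 3)
  P1 vs Z: payoffs [0, 1, 2] → best response C (payoff 2)
  P2 vs A: payoffs [0, 3, 2] → best response Y (payoff 3)
  P2 vs B: payoffs [0, 4, 1] → best response Y (payoff 4)
  P2 vs C: payoffs [0, 4, 4] → best response Y/Z (payoff 4)
Mutual best responses: (C,Y), (C,Z) → Nash equilibria.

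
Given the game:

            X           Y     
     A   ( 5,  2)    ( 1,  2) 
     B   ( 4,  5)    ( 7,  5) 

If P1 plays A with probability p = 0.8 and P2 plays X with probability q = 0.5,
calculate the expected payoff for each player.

E[P1] = 3.5, E[P2] = 2.6

Work:
E[P1] = p·q·π₁(A,X) + p·(1-q)·π₁(A,Y) + (1-p)·q·π₁(B,X) + (1-p)·(1-q)·π₁(B,Y)
= 0.8·0.5·5 + 0.8·0.5·1 + 0.2·0.5·4 + 0.2·0.5·7
= 3.5

E[P2] = 2.6 (similar calculation)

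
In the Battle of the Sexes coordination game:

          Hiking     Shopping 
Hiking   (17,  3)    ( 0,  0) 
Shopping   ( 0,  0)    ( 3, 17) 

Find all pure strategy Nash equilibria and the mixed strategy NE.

Pure NE: (Hiking, Hiking) and (Shopping, Shopping); Mixed NE: p = 0.85, q = 0.15

Work:
Check pure NE:
(Hiking, Hiking): (17, 3) - no unilateral deviation beneficial
(Shopping, Shopping): (3, 17) - no unilateral deviation beneficial
Mixed NE: P1 plays Hiking with p = 0.85, P2 plays Hiking with q = 0.15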